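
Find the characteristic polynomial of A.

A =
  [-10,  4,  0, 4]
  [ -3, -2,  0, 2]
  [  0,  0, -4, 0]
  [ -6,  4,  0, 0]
x^4 + 16*x^3 + 96*x^2 + 256*x + 256

Expanding det(x·I − A) (e.g. by cofactor expansion or by noting that A is similar to its Jordan form J, which has the same characteristic polynomial as A) gives
  χ_A(x) = x^4 + 16*x^3 + 96*x^2 + 256*x + 256
which factors as (x + 4)^4. The eigenvalues (with algebraic multiplicities) are λ = -4 with multiplicity 4.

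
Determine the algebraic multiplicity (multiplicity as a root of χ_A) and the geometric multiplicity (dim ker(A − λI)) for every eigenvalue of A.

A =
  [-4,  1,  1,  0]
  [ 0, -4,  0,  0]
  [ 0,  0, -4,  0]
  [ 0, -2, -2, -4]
λ = -4: alg = 4, geom = 3

Step 1 — factor the characteristic polynomial to read off the algebraic multiplicities:
  χ_A(x) = (x + 4)^4

Step 2 — compute geometric multiplicities via the rank-nullity identity g(λ) = n − rank(A − λI):
  rank(A − (-4)·I) = 1, so dim ker(A − (-4)·I) = n − 1 = 3

Summary:
  λ = -4: algebraic multiplicity = 4, geometric multiplicity = 3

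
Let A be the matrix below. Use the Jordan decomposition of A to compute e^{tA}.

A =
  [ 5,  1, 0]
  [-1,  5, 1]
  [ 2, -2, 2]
e^{tA} =
  [t*exp(4*t) + exp(4*t), t^2*exp(4*t) + t*exp(4*t), t^2*exp(4*t)/2]
  [-t*exp(4*t), -t^2*exp(4*t) + t*exp(4*t) + exp(4*t), -t^2*exp(4*t)/2 + t*exp(4*t)]
  [2*t*exp(4*t), 2*t^2*exp(4*t) - 2*t*exp(4*t), t^2*exp(4*t) - 2*t*exp(4*t) + exp(4*t)]

Strategy: write A = P · J · P⁻¹ where J is a Jordan canonical form, so e^{tA} = P · e^{tJ} · P⁻¹, and e^{tJ} can be computed block-by-block.

A has Jordan form
J =
  [4, 1, 0]
  [0, 4, 1]
  [0, 0, 4]
(up to reordering of blocks).

Per-block formulas:
  For a 3×3 Jordan block J_3(4): exp(t · J_3(4)) = e^(4t)·(I + t·N + (t^2/2)·N^2), where N is the 3×3 nilpotent shift.

After assembling e^{tJ} and conjugating by P, we get:

e^{tA} =
  [t*exp(4*t) + exp(4*t), t^2*exp(4*t) + t*exp(4*t), t^2*exp(4*t)/2]
  [-t*exp(4*t), -t^2*exp(4*t) + t*exp(4*t) + exp(4*t), -t^2*exp(4*t)/2 + t*exp(4*t)]
  [2*t*exp(4*t), 2*t^2*exp(4*t) - 2*t*exp(4*t), t^2*exp(4*t) - 2*t*exp(4*t) + exp(4*t)]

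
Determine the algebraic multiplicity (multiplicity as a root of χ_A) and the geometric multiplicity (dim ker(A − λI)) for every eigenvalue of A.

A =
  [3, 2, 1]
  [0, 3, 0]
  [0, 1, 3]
λ = 3: alg = 3, geom = 1

Step 1 — factor the characteristic polynomial to read off the algebraic multiplicities:
  χ_A(x) = (x - 3)^3

Step 2 — compute geometric multiplicities via the rank-nullity identity g(λ) = n − rank(A − λI):
  rank(A − (3)·I) = 2, so dim ker(A − (3)·I) = n − 2 = 1

Summary:
  λ = 3: algebraic multiplicity = 3, geometric multiplicity = 1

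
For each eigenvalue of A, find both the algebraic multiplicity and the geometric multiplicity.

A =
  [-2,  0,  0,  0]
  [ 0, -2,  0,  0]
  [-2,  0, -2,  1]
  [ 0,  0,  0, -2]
λ = -2: alg = 4, geom = 3

Step 1 — factor the characteristic polynomial to read off the algebraic multiplicities:
  χ_A(x) = (x + 2)^4

Step 2 — compute geometric multiplicities via the rank-nullity identity g(λ) = n − rank(A − λI):
  rank(A − (-2)·I) = 1, so dim ker(A − (-2)·I) = n − 1 = 3

Summary:
  λ = -2: algebraic multiplicity = 4, geometric multiplicity = 3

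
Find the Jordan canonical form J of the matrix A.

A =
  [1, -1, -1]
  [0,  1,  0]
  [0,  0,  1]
J_2(1) ⊕ J_1(1)

The characteristic polynomial is
  det(x·I − A) = x^3 - 3*x^2 + 3*x - 1 = (x - 1)^3

Eigenvalues and multiplicities (the geometric multiplicity of λ is n − rank(A − λI), which equals the number of Jordan blocks for λ):
  λ = 1: algebraic multiplicity = 3, geometric multiplicity = 2

Determining the block sizes for each eigenvalue:
  λ = 1: 2 blocks summing to 3 forces exactly one block of size 2 and the rest size 1 → block sizes [2, 1]

Assembling the blocks gives a Jordan form
J =
  [1, 1, 0]
  [0, 1, 0]
  [0, 0, 1]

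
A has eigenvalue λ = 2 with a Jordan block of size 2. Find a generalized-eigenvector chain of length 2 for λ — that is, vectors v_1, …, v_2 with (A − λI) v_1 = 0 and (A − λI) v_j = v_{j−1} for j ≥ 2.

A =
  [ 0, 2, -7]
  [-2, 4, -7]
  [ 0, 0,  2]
A Jordan chain for λ = 2 of length 2:
v_1 = (-2, -2, 0)ᵀ
v_2 = (1, 0, 0)ᵀ

Let N = A − (2)·I. We want v_2 with N^2 v_2 = 0 but N^1 v_2 ≠ 0; then v_{j-1} := N · v_j for j = 2, …, 2.

Pick v_2 = (1, 0, 0)ᵀ.
Then v_1 = N · v_2 = (-2, -2, 0)ᵀ.

Sanity check: (A − (2)·I) v_1 = (0, 0, 0)ᵀ = 0. ✓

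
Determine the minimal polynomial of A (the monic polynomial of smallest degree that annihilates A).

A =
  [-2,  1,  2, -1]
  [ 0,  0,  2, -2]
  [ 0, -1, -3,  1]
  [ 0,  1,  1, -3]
x^3 + 6*x^2 + 12*x + 8

The characteristic polynomial is χ_A(x) = (x + 2)^4, so the eigenvalues are known. The minimal polynomial is
  m_A(x) = Π_λ (x − λ)^{k_λ}
where k_λ is the size of the *largest* Jordan block for λ (equivalently, the smallest k with (A − λI)^k v = 0 for every generalised eigenvector v of λ).

  λ = -2: largest Jordan block has size 3, contributing (x + 2)^3

So m_A(x) = (x + 2)^3 = x^3 + 6*x^2 + 12*x + 8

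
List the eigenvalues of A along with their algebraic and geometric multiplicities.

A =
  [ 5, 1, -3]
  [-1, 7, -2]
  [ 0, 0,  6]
λ = 6: alg = 3, geom = 1

Step 1 — factor the characteristic polynomial to read off the algebraic multiplicities:
  χ_A(x) = (x - 6)^3

Step 2 — compute geometric multiplicities via the rank-nullity identity g(λ) = n − rank(A − λI):
  rank(A − (6)·I) = 2, so dim ker(A − (6)·I) = n − 2 = 1

Summary:
  λ = 6: algebraic multiplicity = 3, geometric multiplicity = 1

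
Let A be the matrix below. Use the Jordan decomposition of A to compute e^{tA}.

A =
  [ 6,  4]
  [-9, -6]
e^{tA} =
  [6*t + 1, 4*t]
  [-9*t, 1 - 6*t]

Strategy: write A = P · J · P⁻¹ where J is a Jordan canonical form, so e^{tA} = P · e^{tJ} · P⁻¹, and e^{tJ} can be computed block-by-block.

A has Jordan form
J =
  [0, 1]
  [0, 0]
(up to reordering of blocks).

Per-block formulas:
  For a 2×2 Jordan block J_2(0): exp(t · J_2(0)) = e^(0t)·(I + t·N), where N is the 2×2 nilpotent shift.

After assembling e^{tJ} and conjugating by P, we get:

e^{tA} =
  [6*t + 1, 4*t]
  [-9*t, 1 - 6*t]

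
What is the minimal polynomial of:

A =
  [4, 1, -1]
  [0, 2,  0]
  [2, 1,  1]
x^2 - 5*x + 6

The characteristic polynomial is χ_A(x) = (x - 3)*(x - 2)^2, so the eigenvalues are known. The minimal polynomial is
  m_A(x) = Π_λ (x − λ)^{k_λ}
where k_λ is the size of the *largest* Jordan block for λ (equivalently, the smallest k with (A − λI)^k v = 0 for every generalised eigenvector v of λ).

  λ = 2: largest Jordan block has size 1, contributing (x − 2)
  λ = 3: largest Jordan block has size 1, contributing (x − 3)

So m_A(x) = (x - 3)*(x - 2) = x^2 - 5*x + 6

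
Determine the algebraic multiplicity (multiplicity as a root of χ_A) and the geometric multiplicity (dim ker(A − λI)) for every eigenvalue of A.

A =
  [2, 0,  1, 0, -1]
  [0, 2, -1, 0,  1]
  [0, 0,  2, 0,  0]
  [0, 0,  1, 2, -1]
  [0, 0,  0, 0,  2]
λ = 2: alg = 5, geom = 4

Step 1 — factor the characteristic polynomial to read off the algebraic multiplicities:
  χ_A(x) = (x - 2)^5

Step 2 — compute geometric multiplicities via the rank-nullity identity g(λ) = n − rank(A − λI):
  rank(A − (2)·I) = 1, so dim ker(A − (2)·I) = n − 1 = 4

Summary:
  λ = 2: algebraic multiplicity = 5, geometric multiplicity = 4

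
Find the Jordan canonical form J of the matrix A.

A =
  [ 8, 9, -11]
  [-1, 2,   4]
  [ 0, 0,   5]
J_3(5)

The characteristic polynomial is
  det(x·I − A) = x^3 - 15*x^2 + 75*x - 125 = (x - 5)^3

Eigenvalues and multiplicities (the geometric multiplicity of λ is n − rank(A − λI), which equals the number of Jordan blocks for λ):
  λ = 5: algebraic multiplicity = 3, geometric multiplicity = 1

Determining the block sizes for each eigenvalue:
  λ = 5: one block (gm = 1), so the single block has size am = 3 → block sizes [3]

Assembling the blocks gives a Jordan form
J =
  [5, 1, 0]
  [0, 5, 1]
  [0, 0, 5]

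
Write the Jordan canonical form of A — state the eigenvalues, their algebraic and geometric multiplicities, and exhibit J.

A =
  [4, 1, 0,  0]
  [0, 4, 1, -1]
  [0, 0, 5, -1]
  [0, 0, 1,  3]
J_3(4) ⊕ J_1(4)

The characteristic polynomial is
  det(x·I − A) = x^4 - 16*x^3 + 96*x^2 - 256*x + 256 = (x - 4)^4

Eigenvalues and multiplicities (the geometric multiplicity of λ is n − rank(A − λI), which equals the number of Jordan blocks for λ):
  λ = 4: algebraic multiplicity = 4, geometric multiplicity = 2

Determining the block sizes for each eigenvalue:
  λ = 4: with am = 4 and gm = 2, the partition is not yet determined (e.g. several partitions of 4 into 2 parts exist). Let N = A − (4)·I. Computing rank(N^1) = 2, rank(N^2) = 1, rank(N^3) = 0; the number of blocks of size ≥ j is rank(N^{j−1}) − rank(N^j), giving [2, 1, 1]. So we have 1 block(s) of size 3, 1 block(s) of size 1 → block sizes [3, 1]

Assembling the blocks gives a Jordan form
J =
  [4, 1, 0, 0]
  [0, 4, 1, 0]
  [0, 0, 4, 0]
  [0, 0, 0, 4]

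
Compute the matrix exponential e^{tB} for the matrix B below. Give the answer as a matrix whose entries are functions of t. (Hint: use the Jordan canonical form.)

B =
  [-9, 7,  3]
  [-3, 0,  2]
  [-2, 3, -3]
e^{tB} =
  [-t^2*exp(-4*t) - 5*t*exp(-4*t) + exp(-4*t), t^2*exp(-4*t) + 7*t*exp(-4*t), t^2*exp(-4*t) + 3*t*exp(-4*t)]
  [-t^2*exp(-4*t)/2 - 3*t*exp(-4*t), t^2*exp(-4*t)/2 + 4*t*exp(-4*t) + exp(-4*t), t^2*exp(-4*t)/2 + 2*t*exp(-4*t)]
  [-t^2*exp(-4*t)/2 - 2*t*exp(-4*t), t^2*exp(-4*t)/2 + 3*t*exp(-4*t), t^2*exp(-4*t)/2 + t*exp(-4*t) + exp(-4*t)]

Strategy: write B = P · J · P⁻¹ where J is a Jordan canonical form, so e^{tB} = P · e^{tJ} · P⁻¹, and e^{tJ} can be computed block-by-block.

B has Jordan form
J =
  [-4,  1,  0]
  [ 0, -4,  1]
  [ 0,  0, -4]
(up to reordering of blocks).

Per-block formulas:
  For a 3×3 Jordan block J_3(-4): exp(t · J_3(-4)) = e^(-4t)·(I + t·N + (t^2/2)·N^2), where N is the 3×3 nilpotent shift.

After assembling e^{tJ} and conjugating by P, we get:

e^{tB} =
  [-t^2*exp(-4*t) - 5*t*exp(-4*t) + exp(-4*t), t^2*exp(-4*t) + 7*t*exp(-4*t), t^2*exp(-4*t) + 3*t*exp(-4*t)]
  [-t^2*exp(-4*t)/2 - 3*t*exp(-4*t), t^2*exp(-4*t)/2 + 4*t*exp(-4*t) + exp(-4*t), t^2*exp(-4*t)/2 + 2*t*exp(-4*t)]
  [-t^2*exp(-4*t)/2 - 2*t*exp(-4*t), t^2*exp(-4*t)/2 + 3*t*exp(-4*t), t^2*exp(-4*t)/2 + t*exp(-4*t) + exp(-4*t)]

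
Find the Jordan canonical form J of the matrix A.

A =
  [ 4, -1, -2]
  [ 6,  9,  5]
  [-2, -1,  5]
J_3(6)

The characteristic polynomial is
  det(x·I − A) = x^3 - 18*x^2 + 108*x - 216 = (x - 6)^3

Eigenvalues and multiplicities (the geometric multiplicity of λ is n − rank(A − λI), which equals the number of Jordan blocks for λ):
  λ = 6: algebraic multiplicity = 3, geometric multiplicity = 1

Determining the block sizes for each eigenvalue:
  λ = 6: one block (gm = 1), so the single block has size am = 3 → block sizes [3]

Assembling the blocks gives a Jordan form
J =
  [6, 1, 0]
  [0, 6, 1]
  [0, 0, 6]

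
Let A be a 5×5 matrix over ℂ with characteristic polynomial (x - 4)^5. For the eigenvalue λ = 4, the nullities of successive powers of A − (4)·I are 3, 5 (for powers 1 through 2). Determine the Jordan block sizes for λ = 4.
Block sizes for λ = 4: [2, 2, 1]

From the dimensions of kernels of powers, the number of Jordan blocks of size at least j is d_j − d_{j−1} where d_j = dim ker(N^j) (with d_0 = 0). Computing the differences gives [3, 2].
The number of blocks of size exactly k is (#blocks of size ≥ k) − (#blocks of size ≥ k + 1), so the partition is: 1 block(s) of size 1, 2 block(s) of size 2.
In nonincreasing order the block sizes are [2, 2, 1].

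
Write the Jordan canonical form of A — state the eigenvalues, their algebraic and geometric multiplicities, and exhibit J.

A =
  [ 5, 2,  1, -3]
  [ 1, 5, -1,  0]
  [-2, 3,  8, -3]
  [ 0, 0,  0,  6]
J_3(6) ⊕ J_1(6)

The characteristic polynomial is
  det(x·I − A) = x^4 - 24*x^3 + 216*x^2 - 864*x + 1296 = (x - 6)^4

Eigenvalues and multiplicities (the geometric multiplicity of λ is n − rank(A − λI), which equals the number of Jordan blocks for λ):
  λ = 6: algebraic multiplicity = 4, geometric multiplicity = 2

Determining the block sizes for each eigenvalue:
  λ = 6: with am = 4 and gm = 2, the partition is not yet determined (e.g. several partitions of 4 into 2 parts exist). Let N = A − (6)·I. Computing rank(N^1) = 2, rank(N^2) = 1, rank(N^3) = 0; the number of blocks of size ≥ j is rank(N^{j−1}) − rank(N^j), giving [2, 1, 1]. So we have 1 block(s) of size 3, 1 block(s) of size 1 → block sizes [3, 1]

Assembling the blocks gives a Jordan form
J =
  [6, 1, 0, 0]
  [0, 6, 1, 0]
  [0, 0, 6, 0]
  [0, 0, 0, 6]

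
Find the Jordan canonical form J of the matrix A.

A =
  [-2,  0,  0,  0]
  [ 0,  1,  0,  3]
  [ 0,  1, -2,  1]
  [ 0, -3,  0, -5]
J_2(-2) ⊕ J_1(-2) ⊕ J_1(-2)

The characteristic polynomial is
  det(x·I − A) = x^4 + 8*x^3 + 24*x^2 + 32*x + 16 = (x + 2)^4

Eigenvalues and multiplicities (the geometric multiplicity of λ is n − rank(A − λI), which equals the number of Jordan blocks for λ):
  λ = -2: algebraic multiplicity = 4, geometric multiplicity = 3

Determining the block sizes for each eigenvalue:
  λ = -2: 3 blocks summing to 4 forces exactly one block of size 2 and the rest size 1 → block sizes [2, 1, 1]

Assembling the blocks gives a Jordan form
J =
  [-2,  1,  0,  0]
  [ 0, -2,  0,  0]
  [ 0,  0, -2,  0]
  [ 0,  0,  0, -2]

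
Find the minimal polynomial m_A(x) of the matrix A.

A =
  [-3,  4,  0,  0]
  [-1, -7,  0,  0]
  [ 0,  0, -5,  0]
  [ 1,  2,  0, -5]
x^2 + 10*x + 25

The characteristic polynomial is χ_A(x) = (x + 5)^4, so the eigenvalues are known. The minimal polynomial is
  m_A(x) = Π_λ (x − λ)^{k_λ}
where k_λ is the size of the *largest* Jordan block for λ (equivalently, the smallest k with (A − λI)^k v = 0 for every generalised eigenvector v of λ).

  λ = -5: largest Jordan block has size 2, contributing (x + 5)^2

So m_A(x) = (x + 5)^2 = x^2 + 10*x + 25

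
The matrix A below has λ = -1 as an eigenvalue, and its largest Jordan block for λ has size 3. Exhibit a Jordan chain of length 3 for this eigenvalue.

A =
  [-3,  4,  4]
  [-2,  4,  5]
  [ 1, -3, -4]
A Jordan chain for λ = -1 of length 3:
v_1 = (0, -1, 1)ᵀ
v_2 = (-2, -2, 1)ᵀ
v_3 = (1, 0, 0)ᵀ

Let N = A − (-1)·I. We want v_3 with N^3 v_3 = 0 but N^2 v_3 ≠ 0; then v_{j-1} := N · v_j for j = 3, …, 2.

Pick v_3 = (1, 0, 0)ᵀ.
Then v_2 = N · v_3 = (-2, -2, 1)ᵀ.
Then v_1 = N · v_2 = (0, -1, 1)ᵀ.

Sanity check: (A − (-1)·I) v_1 = (0, 0, 0)ᵀ = 0. ✓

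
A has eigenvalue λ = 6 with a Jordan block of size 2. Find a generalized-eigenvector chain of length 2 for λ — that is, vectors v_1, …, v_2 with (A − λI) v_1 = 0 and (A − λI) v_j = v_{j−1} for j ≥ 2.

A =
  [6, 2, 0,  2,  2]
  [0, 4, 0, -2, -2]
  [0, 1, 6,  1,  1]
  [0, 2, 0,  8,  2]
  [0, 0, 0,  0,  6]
A Jordan chain for λ = 6 of length 2:
v_1 = (2, -2, 1, 2, 0)ᵀ
v_2 = (0, 1, 0, 0, 0)ᵀ

Let N = A − (6)·I. We want v_2 with N^2 v_2 = 0 but N^1 v_2 ≠ 0; then v_{j-1} := N · v_j for j = 2, …, 2.

Pick v_2 = (0, 1, 0, 0, 0)ᵀ.
Then v_1 = N · v_2 = (2, -2, 1, 2, 0)ᵀ.

Sanity check: (A − (6)·I) v_1 = (0, 0, 0, 0, 0)ᵀ = 0. ✓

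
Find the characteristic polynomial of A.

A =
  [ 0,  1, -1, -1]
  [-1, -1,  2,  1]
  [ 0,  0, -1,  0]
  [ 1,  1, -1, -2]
x^4 + 4*x^3 + 6*x^2 + 4*x + 1

Expanding det(x·I − A) (e.g. by cofactor expansion or by noting that A is similar to its Jordan form J, which has the same characteristic polynomial as A) gives
  χ_A(x) = x^4 + 4*x^3 + 6*x^2 + 4*x + 1
which factors as (x + 1)^4. The eigenvalues (with algebraic multiplicities) are λ = -1 with multiplicity 4.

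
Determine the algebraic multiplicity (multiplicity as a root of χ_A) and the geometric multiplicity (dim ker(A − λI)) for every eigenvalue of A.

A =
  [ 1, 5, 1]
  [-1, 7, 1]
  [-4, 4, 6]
λ = 2: alg = 1, geom = 1; λ = 6: alg = 2, geom = 1

Step 1 — factor the characteristic polynomial to read off the algebraic multiplicities:
  χ_A(x) = (x - 6)^2*(x - 2)

Step 2 — compute geometric multiplicities via the rank-nullity identity g(λ) = n − rank(A − λI):
  rank(A − (2)·I) = 2, so dim ker(A − (2)·I) = n − 2 = 1
  rank(A − (6)·I) = 2, so dim ker(A − (6)·I) = n − 2 = 1

Summary:
  λ = 2: algebraic multiplicity = 1, geometric multiplicity = 1
  λ = 6: algebraic multiplicity = 2, geometric multiplicity = 1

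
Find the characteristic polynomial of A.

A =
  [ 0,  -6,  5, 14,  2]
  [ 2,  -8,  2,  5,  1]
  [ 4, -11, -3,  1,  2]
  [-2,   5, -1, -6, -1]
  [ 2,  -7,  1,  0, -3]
x^5 + 20*x^4 + 160*x^3 + 640*x^2 + 1280*x + 1024

Expanding det(x·I − A) (e.g. by cofactor expansion or by noting that A is similar to its Jordan form J, which has the same characteristic polynomial as A) gives
  χ_A(x) = x^5 + 20*x^4 + 160*x^3 + 640*x^2 + 1280*x + 1024
which factors as (x + 4)^5. The eigenvalues (with algebraic multiplicities) are λ = -4 with multiplicity 5.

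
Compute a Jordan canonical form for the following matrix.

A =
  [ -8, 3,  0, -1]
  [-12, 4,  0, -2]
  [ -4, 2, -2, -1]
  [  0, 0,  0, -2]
J_2(-2) ⊕ J_2(-2)

The characteristic polynomial is
  det(x·I − A) = x^4 + 8*x^3 + 24*x^2 + 32*x + 16 = (x + 2)^4

Eigenvalues and multiplicities (the geometric multiplicity of λ is n − rank(A − λI), which equals the number of Jordan blocks for λ):
  λ = -2: algebraic multiplicity = 4, geometric multiplicity = 2

Determining the block sizes for each eigenvalue:
  λ = -2: with am = 4 and gm = 2, the partition is not yet determined (e.g. several partitions of 4 into 2 parts exist). Let N = A − (-2)·I. Computing rank(N^1) = 2, rank(N^2) = 0; the number of blocks of size ≥ j is rank(N^{j−1}) − rank(N^j), giving [2, 2]. So we have 2 block(s) of size 2 → block sizes [2, 2]

Assembling the blocks gives a Jordan form
J =
  [-2,  1,  0,  0]
  [ 0, -2,  0,  0]
  [ 0,  0, -2,  1]
  [ 0,  0,  0, -2]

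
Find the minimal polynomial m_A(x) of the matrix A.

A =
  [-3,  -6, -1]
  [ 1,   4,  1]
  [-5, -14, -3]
x^3 + 2*x^2

The characteristic polynomial is χ_A(x) = x^2*(x + 2), so the eigenvalues are known. The minimal polynomial is
  m_A(x) = Π_λ (x − λ)^{k_λ}
where k_λ is the size of the *largest* Jordan block for λ (equivalently, the smallest k with (A − λI)^k v = 0 for every generalised eigenvector v of λ).

  λ = -2: largest Jordan block has size 1, contributing (x + 2)
  λ = 0: largest Jordan block has size 2, contributing (x − 0)^2

So m_A(x) = x^2*(x + 2) = x^3 + 2*x^2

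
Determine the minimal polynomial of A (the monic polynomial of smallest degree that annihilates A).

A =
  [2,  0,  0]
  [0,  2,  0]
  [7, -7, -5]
x^2 + 3*x - 10

The characteristic polynomial is χ_A(x) = (x - 2)^2*(x + 5), so the eigenvalues are known. The minimal polynomial is
  m_A(x) = Π_λ (x − λ)^{k_λ}
where k_λ is the size of the *largest* Jordan block for λ (equivalently, the smallest k with (A − λI)^k v = 0 for every generalised eigenvector v of λ).

  λ = -5: largest Jordan block has size 1, contributing (x + 5)
  λ = 2: largest Jordan block has size 1, contributing (x − 2)

So m_A(x) = (x - 2)*(x + 5) = x^2 + 3*x - 10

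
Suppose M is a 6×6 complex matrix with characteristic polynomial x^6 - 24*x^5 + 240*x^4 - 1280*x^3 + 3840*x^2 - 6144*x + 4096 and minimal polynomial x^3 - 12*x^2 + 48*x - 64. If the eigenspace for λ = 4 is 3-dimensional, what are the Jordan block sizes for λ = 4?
Block sizes for λ = 4: [3, 2, 1]

Step 1 — from the characteristic polynomial, algebraic multiplicity of λ = 4 is 6. From dim ker(M − (4)·I) = 3, there are exactly 3 Jordan blocks for λ = 4.
Step 2 — from the minimal polynomial, the factor (x − 4)^3 tells us the largest block for λ = 4 has size 3.
Step 3 — with total size 6, 3 blocks, and largest block 3, the block sizes (in nonincreasing order) are [3, 2, 1].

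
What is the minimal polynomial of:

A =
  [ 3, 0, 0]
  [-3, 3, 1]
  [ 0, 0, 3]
x^2 - 6*x + 9

The characteristic polynomial is χ_A(x) = (x - 3)^3, so the eigenvalues are known. The minimal polynomial is
  m_A(x) = Π_λ (x − λ)^{k_λ}
where k_λ is the size of the *largest* Jordan block for λ (equivalently, the smallest k with (A − λI)^k v = 0 for every generalised eigenvector v of λ).

  λ = 3: largest Jordan block has size 2, contributing (x − 3)^2

So m_A(x) = (x - 3)^2 = x^2 - 6*x + 9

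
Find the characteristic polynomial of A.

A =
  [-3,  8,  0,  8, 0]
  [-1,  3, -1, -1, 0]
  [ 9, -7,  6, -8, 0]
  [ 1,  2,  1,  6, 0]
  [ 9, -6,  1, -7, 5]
x^5 - 17*x^4 + 90*x^3 - 50*x^2 - 875*x + 1875

Expanding det(x·I − A) (e.g. by cofactor expansion or by noting that A is similar to its Jordan form J, which has the same characteristic polynomial as A) gives
  χ_A(x) = x^5 - 17*x^4 + 90*x^3 - 50*x^2 - 875*x + 1875
which factors as (x - 5)^4*(x + 3). The eigenvalues (with algebraic multiplicities) are λ = -3 with multiplicity 1, λ = 5 with multiplicity 4.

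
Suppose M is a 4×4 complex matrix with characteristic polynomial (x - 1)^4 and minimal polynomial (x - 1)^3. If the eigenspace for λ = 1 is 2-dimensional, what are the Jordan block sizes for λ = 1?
Block sizes for λ = 1: [3, 1]

Step 1 — from the characteristic polynomial, algebraic multiplicity of λ = 1 is 4. From dim ker(M − (1)·I) = 2, there are exactly 2 Jordan blocks for λ = 1.
Step 2 — from the minimal polynomial, the factor (x − 1)^3 tells us the largest block for λ = 1 has size 3.
Step 3 — with total size 4, 2 blocks, and largest block 3, the block sizes (in nonincreasing order) are [3, 1].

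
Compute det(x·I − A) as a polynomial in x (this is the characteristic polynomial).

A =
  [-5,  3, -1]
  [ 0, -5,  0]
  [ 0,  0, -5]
x^3 + 15*x^2 + 75*x + 125

Expanding det(x·I − A) (e.g. by cofactor expansion or by noting that A is similar to its Jordan form J, which has the same characteristic polynomial as A) gives
  χ_A(x) = x^3 + 15*x^2 + 75*x + 125
which factors as (x + 5)^3. The eigenvalues (with algebraic multiplicities) are λ = -5 with multiplicity 3.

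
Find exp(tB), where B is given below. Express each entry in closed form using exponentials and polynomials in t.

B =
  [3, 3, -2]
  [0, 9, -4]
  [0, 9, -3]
e^{tB} =
  [exp(3*t), 3*t*exp(3*t), -2*t*exp(3*t)]
  [0, 6*t*exp(3*t) + exp(3*t), -4*t*exp(3*t)]
  [0, 9*t*exp(3*t), -6*t*exp(3*t) + exp(3*t)]

Strategy: write B = P · J · P⁻¹ where J is a Jordan canonical form, so e^{tB} = P · e^{tJ} · P⁻¹, and e^{tJ} can be computed block-by-block.

B has Jordan form
J =
  [3, 1, 0]
  [0, 3, 0]
  [0, 0, 3]
(up to reordering of blocks).

Per-block formulas:
  For a 1×1 block at λ = 3: exp(t · [3]) = [e^(3t)].
  For a 2×2 Jordan block J_2(3): exp(t · J_2(3)) = e^(3t)·(I + t·N), where N is the 2×2 nilpotent shift.

After assembling e^{tJ} and conjugating by P, we get:

e^{tB} =
  [exp(3*t), 3*t*exp(3*t), -2*t*exp(3*t)]
  [0, 6*t*exp(3*t) + exp(3*t), -4*t*exp(3*t)]
  [0, 9*t*exp(3*t), -6*t*exp(3*t) + exp(3*t)]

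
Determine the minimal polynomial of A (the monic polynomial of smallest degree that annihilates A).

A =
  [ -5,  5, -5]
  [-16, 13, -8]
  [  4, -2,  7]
x^2 - 10*x + 25

The characteristic polynomial is χ_A(x) = (x - 5)^3, so the eigenvalues are known. The minimal polynomial is
  m_A(x) = Π_λ (x − λ)^{k_λ}
where k_λ is the size of the *largest* Jordan block for λ (equivalently, the smallest k with (A − λI)^k v = 0 for every generalised eigenvector v of λ).

  λ = 5: largest Jordan block has size 2, contributing (x − 5)^2

So m_A(x) = (x - 5)^2 = x^2 - 10*x + 25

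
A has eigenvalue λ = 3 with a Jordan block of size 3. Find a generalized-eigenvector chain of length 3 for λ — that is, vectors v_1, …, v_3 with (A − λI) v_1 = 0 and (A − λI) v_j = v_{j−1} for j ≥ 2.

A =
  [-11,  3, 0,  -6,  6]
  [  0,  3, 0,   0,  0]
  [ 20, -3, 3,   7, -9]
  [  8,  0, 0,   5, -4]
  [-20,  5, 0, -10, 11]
A Jordan chain for λ = 3 of length 3:
v_1 = (0, 0, -1, 0, 0)ᵀ
v_2 = (-3, 0, 4, 2, -5)ᵀ
v_3 = (0, 1, 0, 1, 0)ᵀ

Let N = A − (3)·I. We want v_3 with N^3 v_3 = 0 but N^2 v_3 ≠ 0; then v_{j-1} := N · v_j for j = 3, …, 2.

Pick v_3 = (0, 1, 0, 1, 0)ᵀ.
Then v_2 = N · v_3 = (-3, 0, 4, 2, -5)ᵀ.
Then v_1 = N · v_2 = (0, 0, -1, 0, 0)ᵀ.

Sanity check: (A − (3)·I) v_1 = (0, 0, 0, 0, 0)ᵀ = 0. ✓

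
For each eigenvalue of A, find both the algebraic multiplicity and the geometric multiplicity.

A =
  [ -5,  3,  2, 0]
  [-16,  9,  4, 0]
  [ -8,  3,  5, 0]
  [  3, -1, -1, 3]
λ = 3: alg = 4, geom = 2

Step 1 — factor the characteristic polynomial to read off the algebraic multiplicities:
  χ_A(x) = (x - 3)^4

Step 2 — compute geometric multiplicities via the rank-nullity identity g(λ) = n − rank(A − λI):
  rank(A − (3)·I) = 2, so dim ker(A − (3)·I) = n − 2 = 2

Summary:
  λ = 3: algebraic multiplicity = 4, geometric multiplicity = 2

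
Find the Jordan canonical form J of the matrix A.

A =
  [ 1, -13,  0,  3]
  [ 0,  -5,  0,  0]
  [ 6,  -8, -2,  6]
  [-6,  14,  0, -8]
J_2(-5) ⊕ J_1(-2) ⊕ J_1(-2)

The characteristic polynomial is
  det(x·I − A) = x^4 + 14*x^3 + 69*x^2 + 140*x + 100 = (x + 2)^2*(x + 5)^2

Eigenvalues and multiplicities (the geometric multiplicity of λ is n − rank(A − λI), which equals the number of Jordan blocks for λ):
  λ = -5: algebraic multiplicity = 2, geometric multiplicity = 1
  λ = -2: algebraic multiplicity = 2, geometric multiplicity = 2

Determining the block sizes for each eigenvalue:
  λ = -5: one block (gm = 1), so the single block has size am = 2 → block sizes [2]
  λ = -2: gm = am = 2, so every block has size 1 → block sizes [1, 1]

Assembling the blocks gives a Jordan form
J =
  [-5,  1,  0,  0]
  [ 0, -5,  0,  0]
  [ 0,  0, -2,  0]
  [ 0,  0,  0, -2]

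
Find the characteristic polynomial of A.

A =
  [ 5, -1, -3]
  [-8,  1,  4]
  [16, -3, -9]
x^3 + 3*x^2 + 3*x + 1

Expanding det(x·I − A) (e.g. by cofactor expansion or by noting that A is similar to its Jordan form J, which has the same characteristic polynomial as A) gives
  χ_A(x) = x^3 + 3*x^2 + 3*x + 1
which factors as (x + 1)^3. The eigenvalues (with algebraic multiplicities) are λ = -1 with multiplicity 3.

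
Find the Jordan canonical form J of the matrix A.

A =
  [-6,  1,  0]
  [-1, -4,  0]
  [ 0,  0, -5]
J_2(-5) ⊕ J_1(-5)

The characteristic polynomial is
  det(x·I − A) = x^3 + 15*x^2 + 75*x + 125 = (x + 5)^3

Eigenvalues and multiplicities (the geometric multiplicity of λ is n − rank(A − λI), which equals the number of Jordan blocks for λ):
  λ = -5: algebraic multiplicity = 3, geometric multiplicity = 2

Determining the block sizes for each eigenvalue:
  λ = -5: 2 blocks summing to 3 forces exactly one block of size 2 and the rest size 1 → block sizes [2, 1]

Assembling the blocks gives a Jordan form
J =
  [-5,  1,  0]
  [ 0, -5,  0]
  [ 0,  0, -5]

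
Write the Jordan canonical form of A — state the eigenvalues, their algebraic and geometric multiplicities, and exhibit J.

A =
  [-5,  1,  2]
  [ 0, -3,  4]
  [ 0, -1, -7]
J_2(-5) ⊕ J_1(-5)

The characteristic polynomial is
  det(x·I − A) = x^3 + 15*x^2 + 75*x + 125 = (x + 5)^3

Eigenvalues and multiplicities (the geometric multiplicity of λ is n − rank(A − λI), which equals the number of Jordan blocks for λ):
  λ = -5: algebraic multiplicity = 3, geometric multiplicity = 2

Determining the block sizes for each eigenvalue:
  λ = -5: 2 blocks summing to 3 forces exactly one block of size 2 and the rest size 1 → block sizes [2, 1]

Assembling the blocks gives a Jordan form
J =
  [-5,  1,  0]
  [ 0, -5,  0]
  [ 0,  0, -5]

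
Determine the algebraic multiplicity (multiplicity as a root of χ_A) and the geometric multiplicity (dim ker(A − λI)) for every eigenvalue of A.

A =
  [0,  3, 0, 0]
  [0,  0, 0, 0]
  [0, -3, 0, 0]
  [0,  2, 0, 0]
λ = 0: alg = 4, geom = 3

Step 1 — factor the characteristic polynomial to read off the algebraic multiplicities:
  χ_A(x) = x^4

Step 2 — compute geometric multiplicities via the rank-nullity identity g(λ) = n − rank(A − λI):
  rank(A − (0)·I) = 1, so dim ker(A − (0)·I) = n − 1 = 3

Summary:
  λ = 0: algebraic multiplicity = 4, geometric multiplicity = 3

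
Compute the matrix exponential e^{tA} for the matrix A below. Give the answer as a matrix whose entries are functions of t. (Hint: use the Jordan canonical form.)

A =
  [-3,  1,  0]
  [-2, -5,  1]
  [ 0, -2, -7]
e^{tA} =
  [t^2*exp(-5*t) + 2*t*exp(-5*t) + exp(-5*t), t^2*exp(-5*t) + t*exp(-5*t), t^2*exp(-5*t)/2]
  [-2*t^2*exp(-5*t) - 2*t*exp(-5*t), -2*t^2*exp(-5*t) + exp(-5*t), -t^2*exp(-5*t) + t*exp(-5*t)]
  [2*t^2*exp(-5*t), 2*t^2*exp(-5*t) - 2*t*exp(-5*t), t^2*exp(-5*t) - 2*t*exp(-5*t) + exp(-5*t)]

Strategy: write A = P · J · P⁻¹ where J is a Jordan canonical form, so e^{tA} = P · e^{tJ} · P⁻¹, and e^{tJ} can be computed block-by-block.

A has Jordan form
J =
  [-5,  1,  0]
  [ 0, -5,  1]
  [ 0,  0, -5]
(up to reordering of blocks).

Per-block formulas:
  For a 3×3 Jordan block J_3(-5): exp(t · J_3(-5)) = e^(-5t)·(I + t·N + (t^2/2)·N^2), where N is the 3×3 nilpotent shift.

After assembling e^{tJ} and conjugating by P, we get:

e^{tA} =
  [t^2*exp(-5*t) + 2*t*exp(-5*t) + exp(-5*t), t^2*exp(-5*t) + t*exp(-5*t), t^2*exp(-5*t)/2]
  [-2*t^2*exp(-5*t) - 2*t*exp(-5*t), -2*t^2*exp(-5*t) + exp(-5*t), -t^2*exp(-5*t) + t*exp(-5*t)]
  [2*t^2*exp(-5*t), 2*t^2*exp(-5*t) - 2*t*exp(-5*t), t^2*exp(-5*t) - 2*t*exp(-5*t) + exp(-5*t)]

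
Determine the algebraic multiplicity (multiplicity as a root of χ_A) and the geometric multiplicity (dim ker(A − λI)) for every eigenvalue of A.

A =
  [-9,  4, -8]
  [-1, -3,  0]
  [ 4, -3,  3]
λ = -3: alg = 3, geom = 1

Step 1 — factor the characteristic polynomial to read off the algebraic multiplicities:
  χ_A(x) = (x + 3)^3

Step 2 — compute geometric multiplicities via the rank-nullity identity g(λ) = n − rank(A − λI):
  rank(A − (-3)·I) = 2, so dim ker(A − (-3)·I) = n − 2 = 1

Summary:
  λ = -3: algebraic multiplicity = 3, geometric multiplicity = 1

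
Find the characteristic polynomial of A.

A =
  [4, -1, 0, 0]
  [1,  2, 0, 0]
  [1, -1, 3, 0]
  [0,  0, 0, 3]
x^4 - 12*x^3 + 54*x^2 - 108*x + 81

Expanding det(x·I − A) (e.g. by cofactor expansion or by noting that A is similar to its Jordan form J, which has the same characteristic polynomial as A) gives
  χ_A(x) = x^4 - 12*x^3 + 54*x^2 - 108*x + 81
which factors as (x - 3)^4. The eigenvalues (with algebraic multiplicities) are λ = 3 with multiplicity 4.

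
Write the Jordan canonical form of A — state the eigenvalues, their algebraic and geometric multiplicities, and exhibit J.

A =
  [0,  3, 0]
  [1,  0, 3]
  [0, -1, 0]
J_3(0)

The characteristic polynomial is
  det(x·I − A) = x^3

Eigenvalues and multiplicities (the geometric multiplicity of λ is n − rank(A − λI), which equals the number of Jordan blocks for λ):
  λ = 0: algebraic multiplicity = 3, geometric multiplicity = 1

Determining the block sizes for each eigenvalue:
  λ = 0: one block (gm = 1), so the single block has size am = 3 → block sizes [3]

Assembling the blocks gives a Jordan form
J =
  [0, 1, 0]
  [0, 0, 1]
  [0, 0, 0]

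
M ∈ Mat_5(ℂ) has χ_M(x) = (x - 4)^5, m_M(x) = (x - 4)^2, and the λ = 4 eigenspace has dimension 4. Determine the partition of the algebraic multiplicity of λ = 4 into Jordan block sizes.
Block sizes for λ = 4: [2, 1, 1, 1]

Step 1 — from the characteristic polynomial, algebraic multiplicity of λ = 4 is 5. From dim ker(M − (4)·I) = 4, there are exactly 4 Jordan blocks for λ = 4.
Step 2 — from the minimal polynomial, the factor (x − 4)^2 tells us the largest block for λ = 4 has size 2.
Step 3 — with total size 5, 4 blocks, and largest block 2, the block sizes (in nonincreasing order) are [2, 1, 1, 1].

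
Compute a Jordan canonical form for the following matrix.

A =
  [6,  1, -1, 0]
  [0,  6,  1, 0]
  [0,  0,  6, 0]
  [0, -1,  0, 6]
J_3(6) ⊕ J_1(6)

The characteristic polynomial is
  det(x·I − A) = x^4 - 24*x^3 + 216*x^2 - 864*x + 1296 = (x - 6)^4

Eigenvalues and multiplicities (the geometric multiplicity of λ is n − rank(A − λI), which equals the number of Jordan blocks for λ):
  λ = 6: algebraic multiplicity = 4, geometric multiplicity = 2

Determining the block sizes for each eigenvalue:
  λ = 6: with am = 4 and gm = 2, the partition is not yet determined (e.g. several partitions of 4 into 2 parts exist). Let N = A − (6)·I. Computing rank(N^1) = 2, rank(N^2) = 1, rank(N^3) = 0; the number of blocks of size ≥ j is rank(N^{j−1}) − rank(N^j), giving [2, 1, 1]. So we have 1 block(s) of size 3, 1 block(s) of size 1 → block sizes [3, 1]

Assembling the blocks gives a Jordan form
J =
  [6, 1, 0, 0]
  [0, 6, 1, 0]
  [0, 0, 6, 0]
  [0, 0, 0, 6]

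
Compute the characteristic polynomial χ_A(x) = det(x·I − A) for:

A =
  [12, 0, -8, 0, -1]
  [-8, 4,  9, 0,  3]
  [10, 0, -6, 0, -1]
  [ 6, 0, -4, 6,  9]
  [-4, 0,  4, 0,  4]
x^5 - 20*x^4 + 156*x^3 - 592*x^2 + 1088*x - 768

Expanding det(x·I − A) (e.g. by cofactor expansion or by noting that A is similar to its Jordan form J, which has the same characteristic polynomial as A) gives
  χ_A(x) = x^5 - 20*x^4 + 156*x^3 - 592*x^2 + 1088*x - 768
which factors as (x - 6)*(x - 4)^3*(x - 2). The eigenvalues (with algebraic multiplicities) are λ = 2 with multiplicity 1, λ = 4 with multiplicity 3, λ = 6 with multiplicity 1.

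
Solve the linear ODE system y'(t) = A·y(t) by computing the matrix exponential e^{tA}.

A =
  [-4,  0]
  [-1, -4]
e^{tA} =
  [exp(-4*t), 0]
  [-t*exp(-4*t), exp(-4*t)]

Strategy: write A = P · J · P⁻¹ where J is a Jordan canonical form, so e^{tA} = P · e^{tJ} · P⁻¹, and e^{tJ} can be computed block-by-block.

A has Jordan form
J =
  [-4,  1]
  [ 0, -4]
(up to reordering of blocks).

Per-block formulas:
  For a 2×2 Jordan block J_2(-4): exp(t · J_2(-4)) = e^(-4t)·(I + t·N), where N is the 2×2 nilpotent shift.

After assembling e^{tJ} and conjugating by P, we get:

e^{tA} =
  [exp(-4*t), 0]
  [-t*exp(-4*t), exp(-4*t)]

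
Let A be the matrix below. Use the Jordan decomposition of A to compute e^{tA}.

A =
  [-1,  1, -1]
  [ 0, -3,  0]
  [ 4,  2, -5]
e^{tA} =
  [2*t*exp(-3*t) + exp(-3*t), t*exp(-3*t), -t*exp(-3*t)]
  [0, exp(-3*t), 0]
  [4*t*exp(-3*t), 2*t*exp(-3*t), -2*t*exp(-3*t) + exp(-3*t)]

Strategy: write A = P · J · P⁻¹ where J is a Jordan canonical form, so e^{tA} = P · e^{tJ} · P⁻¹, and e^{tJ} can be computed block-by-block.

A has Jordan form
J =
  [-3,  1,  0]
  [ 0, -3,  0]
  [ 0,  0, -3]
(up to reordering of blocks).

Per-block formulas:
  For a 2×2 Jordan block J_2(-3): exp(t · J_2(-3)) = e^(-3t)·(I + t·N), where N is the 2×2 nilpotent shift.
  For a 1×1 block at λ = -3: exp(t · [-3]) = [e^(-3t)].

After assembling e^{tJ} and conjugating by P, we get:

e^{tA} =
  [2*t*exp(-3*t) + exp(-3*t), t*exp(-3*t), -t*exp(-3*t)]
  [0, exp(-3*t), 0]
  [4*t*exp(-3*t), 2*t*exp(-3*t), -2*t*exp(-3*t) + exp(-3*t)]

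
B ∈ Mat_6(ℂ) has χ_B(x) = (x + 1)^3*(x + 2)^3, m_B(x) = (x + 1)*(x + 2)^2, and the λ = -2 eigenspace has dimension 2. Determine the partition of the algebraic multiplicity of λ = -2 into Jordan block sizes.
Block sizes for λ = -2: [2, 1]

Step 1 — from the characteristic polynomial, algebraic multiplicity of λ = -2 is 3. From dim ker(B − (-2)·I) = 2, there are exactly 2 Jordan blocks for λ = -2.
Step 2 — from the minimal polynomial, the factor (x + 2)^2 tells us the largest block for λ = -2 has size 2.
Step 3 — with total size 3, 2 blocks, and largest block 2, the block sizes (in nonincreasing order) are [2, 1].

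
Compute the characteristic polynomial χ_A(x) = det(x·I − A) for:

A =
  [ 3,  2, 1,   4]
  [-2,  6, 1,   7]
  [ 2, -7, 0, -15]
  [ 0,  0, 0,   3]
x^4 - 12*x^3 + 54*x^2 - 108*x + 81

Expanding det(x·I − A) (e.g. by cofactor expansion or by noting that A is similar to its Jordan form J, which has the same characteristic polynomial as A) gives
  χ_A(x) = x^4 - 12*x^3 + 54*x^2 - 108*x + 81
which factors as (x - 3)^4. The eigenvalues (with algebraic multiplicities) are λ = 3 with multiplicity 4.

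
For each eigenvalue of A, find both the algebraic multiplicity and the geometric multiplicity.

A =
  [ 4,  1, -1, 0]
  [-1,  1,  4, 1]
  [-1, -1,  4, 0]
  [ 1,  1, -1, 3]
λ = 3: alg = 4, geom = 2

Step 1 — factor the characteristic polynomial to read off the algebraic multiplicities:
  χ_A(x) = (x - 3)^4

Step 2 — compute geometric multiplicities via the rank-nullity identity g(λ) = n − rank(A − λI):
  rank(A − (3)·I) = 2, so dim ker(A − (3)·I) = n − 2 = 2

Summary:
  λ = 3: algebraic multiplicity = 4, geometric multiplicity = 2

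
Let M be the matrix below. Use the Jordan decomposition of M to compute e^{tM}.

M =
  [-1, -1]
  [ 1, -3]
e^{tM} =
  [t*exp(-2*t) + exp(-2*t), -t*exp(-2*t)]
  [t*exp(-2*t), -t*exp(-2*t) + exp(-2*t)]

Strategy: write M = P · J · P⁻¹ where J is a Jordan canonical form, so e^{tM} = P · e^{tJ} · P⁻¹, and e^{tJ} can be computed block-by-block.

M has Jordan form
J =
  [-2,  1]
  [ 0, -2]
(up to reordering of blocks).

Per-block formulas:
  For a 2×2 Jordan block J_2(-2): exp(t · J_2(-2)) = e^(-2t)·(I + t·N), where N is the 2×2 nilpotent shift.

After assembling e^{tJ} and conjugating by P, we get:

e^{tM} =
  [t*exp(-2*t) + exp(-2*t), -t*exp(-2*t)]
  [t*exp(-2*t), -t*exp(-2*t) + exp(-2*t)]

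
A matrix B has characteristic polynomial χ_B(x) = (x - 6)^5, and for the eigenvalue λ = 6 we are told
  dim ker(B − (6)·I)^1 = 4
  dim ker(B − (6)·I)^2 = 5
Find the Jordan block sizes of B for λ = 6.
Block sizes for λ = 6: [2, 1, 1, 1]

From the dimensions of kernels of powers, the number of Jordan blocks of size at least j is d_j − d_{j−1} where d_j = dim ker(N^j) (with d_0 = 0). Computing the differences gives [4, 1].
The number of blocks of size exactly k is (#blocks of size ≥ k) − (#blocks of size ≥ k + 1), so the partition is: 3 block(s) of size 1, 1 block(s) of size 2.
In nonincreasing order the block sizes are [2, 1, 1, 1].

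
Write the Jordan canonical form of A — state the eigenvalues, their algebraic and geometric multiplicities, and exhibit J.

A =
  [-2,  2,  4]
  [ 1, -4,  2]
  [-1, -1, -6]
J_3(-4)

The characteristic polynomial is
  det(x·I − A) = x^3 + 12*x^2 + 48*x + 64 = (x + 4)^3

Eigenvalues and multiplicities (the geometric multiplicity of λ is n − rank(A − λI), which equals the number of Jordan blocks for λ):
  λ = -4: algebraic multiplicity = 3, geometric multiplicity = 1

Determining the block sizes for each eigenvalue:
  λ = -4: one block (gm = 1), so the single block has size am = 3 → block sizes [3]

Assembling the blocks gives a Jordan form
J =
  [-4,  1,  0]
  [ 0, -4,  1]
  [ 0,  0, -4]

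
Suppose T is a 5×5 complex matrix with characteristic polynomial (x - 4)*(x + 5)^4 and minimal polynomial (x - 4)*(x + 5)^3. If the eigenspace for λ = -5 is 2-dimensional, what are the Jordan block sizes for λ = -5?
Block sizes for λ = -5: [3, 1]

Step 1 — from the characteristic polynomial, algebraic multiplicity of λ = -5 is 4. From dim ker(T − (-5)·I) = 2, there are exactly 2 Jordan blocks for λ = -5.
Step 2 — from the minimal polynomial, the factor (x + 5)^3 tells us the largest block for λ = -5 has size 3.
Step 3 — with total size 4, 2 blocks, and largest block 3, the block sizes (in nonincreasing order) are [3, 1].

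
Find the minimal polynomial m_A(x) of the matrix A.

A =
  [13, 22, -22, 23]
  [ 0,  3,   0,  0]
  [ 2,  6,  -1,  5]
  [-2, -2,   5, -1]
x^3 - 11*x^2 + 40*x - 48

The characteristic polynomial is χ_A(x) = (x - 4)^2*(x - 3)^2, so the eigenvalues are known. The minimal polynomial is
  m_A(x) = Π_λ (x − λ)^{k_λ}
where k_λ is the size of the *largest* Jordan block for λ (equivalently, the smallest k with (A − λI)^k v = 0 for every generalised eigenvector v of λ).

  λ = 3: largest Jordan block has size 1, contributing (x − 3)
  λ = 4: largest Jordan block has size 2, contributing (x − 4)^2

So m_A(x) = (x - 4)^2*(x - 3) = x^3 - 11*x^2 + 40*x - 48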